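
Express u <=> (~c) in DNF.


Step 1: u ↔ (¬c) is true exactly when both agree: (u ∧ (¬c)) ∨ (¬u ∧ ¬(¬c)).
Step 2: Eliminate any double negations (¬¬X = X).

(u & (~c)) | ((~u) & c)


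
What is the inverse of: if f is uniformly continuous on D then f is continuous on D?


The inverse of (P → Q) is (¬P → ¬Q). It is equivalent to the converse, not to the original.
Here P = 'f is uniformly continuous on D' and Q = 'f is continuous on D'.

If not (f is uniformly continuous on D), then not (f is continuous on D).


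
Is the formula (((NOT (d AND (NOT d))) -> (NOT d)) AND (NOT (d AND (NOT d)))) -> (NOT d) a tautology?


Build the truth table over {d}:
d | φ
-----
F | T
T | T
Every row evaluates to true.

Yes, it is a tautology.


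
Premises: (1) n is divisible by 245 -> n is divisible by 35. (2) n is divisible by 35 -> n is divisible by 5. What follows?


Hypothetical syllogism: from (P → Q) and (Q → R), infer (P → R).
Chain the two implications through the shared middle term 'n is divisible by 35'.

n is divisible by 245 -> n is divisible by 5


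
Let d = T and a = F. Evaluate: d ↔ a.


Biconditional is true when both operands have the same truth value.
Substitute: d=T, a=F.
T ↔ F evaluates to F.

F


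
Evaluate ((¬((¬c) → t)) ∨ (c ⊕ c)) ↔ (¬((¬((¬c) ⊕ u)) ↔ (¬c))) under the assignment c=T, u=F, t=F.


Substitute c=T, u=F, t=F:
… (earlier sub-steps elided)
¬((¬c) → t) = F
c ⊕ c = T ⊕ T = F
(¬((¬c) → t)) ∨ (c ⊕ c) = F ∨ F = F
¬c = F
(¬c) ⊕ u = F ⊕ F = F
¬((¬c) ⊕ u) = T
¬c = F
(¬((¬c) ⊕ u)) ↔ (¬c) = T ↔ F = F
¬((¬((¬c) ⊕ u)) ↔ (¬c)) = T
((¬((¬c) → t)) ∨ (c ⊕ c)) ↔ (¬((¬((¬c) ⊕ u)) ↔ (¬c))) = F ↔ T = F

F


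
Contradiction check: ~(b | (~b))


Truth table over {b}:
b | φ
-----
False | False
True | False
Every row is false.

Yes, it is a contradiction.


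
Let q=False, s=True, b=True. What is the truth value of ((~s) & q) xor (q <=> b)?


Substitute q=False, s=True, b=True:
~s = False
(~s) & q = False & False = False
q <=> b = False <=> True = False
((~s) & q) xor (q <=> b) = False xor False = False

False


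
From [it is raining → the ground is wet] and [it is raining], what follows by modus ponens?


Modus ponens: from (P → Q) and P, infer Q.
P = 'it is raining' is asserted, and P → Q holds, so Q follows.

the ground is wet.


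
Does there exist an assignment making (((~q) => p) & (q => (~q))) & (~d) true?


Search for a satisfying assignment over {d, p, q}.
Try d=False, p=True, q=False: the formula evaluates to True.
A satisfying assignment exists.

Satisfiable.


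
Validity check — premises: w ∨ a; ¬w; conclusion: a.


This matches the form of disjunctive syllogism: the conclusion follows in every model of the premises.

Valid.


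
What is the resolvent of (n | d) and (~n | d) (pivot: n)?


The clauses contain complementary literals n and ~n.
Resolution eliminates this pair and disjoins the remaining literals (merging duplicates).

d


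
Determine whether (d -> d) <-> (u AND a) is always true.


Build the truth table over {a, d, u}:
a | d | u | φ
-------------
F | F | F | F
T | F | F | F
F | T | F | F
T | T | F | F
F | F | T | F
T | F | T | T
F | T | T | F
T | T | T | T
Counterexample at row 1: with a=F, d=F, u=F, the formula is F.

No, it is not a tautology.


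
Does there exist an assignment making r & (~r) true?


Check all 2 assignments over {r}:
r | φ
-----
False | False
True | False
No assignment makes the formula true.

Unsatisfiable.


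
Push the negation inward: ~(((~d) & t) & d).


De Morgan: the negation of a conjunction is the disjunction of the negations.
Distribute ~ across &, flipping it to |, and negate each literal.

(d | (~t)) | (~d)


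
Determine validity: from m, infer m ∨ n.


This matches the form of disjunction introduction: the conclusion follows in every model of the premises.

Valid.


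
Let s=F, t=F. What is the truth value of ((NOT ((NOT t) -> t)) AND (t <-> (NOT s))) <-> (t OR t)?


Substitute s=F, t=F:
NOT t = T
(NOT t) -> t = T -> F = F
NOT ((NOT t) -> t) = T
NOT s = T
t <-> (NOT s) = F <-> T = F
(NOT ((NOT t) -> t)) AND (t <-> (NOT s)) = T AND F = F
t OR t = F OR F = F
((NOT ((NOT t) -> t)) AND (t <-> (NOT s))) <-> (t OR t) = F <-> F = T

T


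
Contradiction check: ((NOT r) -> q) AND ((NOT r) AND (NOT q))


Truth table over {q, r}:
q | r | φ
---------
F | F | F
T | F | F
F | T | F
T | T | F
Every row is false.

Yes, it is a contradiction.


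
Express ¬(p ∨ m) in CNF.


Step 1: Apply De Morgan: ¬(p ∨ m) = ¬p ∧ ¬m.

(¬p) ∧ (¬m)


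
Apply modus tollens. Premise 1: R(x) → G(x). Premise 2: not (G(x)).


Modus tollens: from (P → Q) and ¬Q, infer ¬P.
Q = 'G(x)' is denied; since P → Q, P must also fail.

Not (R(x)).


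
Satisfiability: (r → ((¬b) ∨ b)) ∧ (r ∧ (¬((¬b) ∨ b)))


Check all 4 assignments over {b, r}:
b | r | φ
---------
F | F | F
T | F | F
F | T | F
T | T | F
No assignment makes the formula true.

Unsatisfiable.


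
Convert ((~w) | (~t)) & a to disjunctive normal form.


Step 1: Distribute ∧ over ∨: ((¬w) ∨ (¬t)) ∧ a = ((¬w) ∧ a) ∨ ((¬t) ∧ a).

((~w) & a) | ((~t) & a)


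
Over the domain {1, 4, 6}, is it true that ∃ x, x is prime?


Evaluate the predicate on each element: 1:F, 4:F, 6:F.
No element satisfies the predicate.

F


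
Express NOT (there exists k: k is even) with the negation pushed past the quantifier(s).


¬(for all x: φ) = there exists x: ¬φ, and ¬(there exists x: φ) = for all x: ¬φ.
Apply to the existential statement.

for all k: NOT(k is even)


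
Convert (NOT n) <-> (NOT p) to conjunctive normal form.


Step 1: Rewrite (¬n) ↔ (¬p) as ((¬n) → (¬p)) ∧ ((¬p) → (¬n)).
Step 2: Rewrite each implication as a disjunction.
Step 3: Eliminate any double negations (¬¬X = X).

(n OR (NOT p)) AND (p OR (NOT n))


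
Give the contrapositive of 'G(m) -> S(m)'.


The contrapositive of (P → Q) is (¬Q → ¬P); it is logically equivalent to the original.
Here P = 'G(m)' and Q = 'S(m)'.

If not (S(m)), then not (G(m)).


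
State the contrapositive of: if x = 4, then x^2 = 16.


The contrapositive of (P → Q) is (¬Q → ¬P); it is logically equivalent to the original.
Here P = 'x = 4' and Q = 'x^2 = 16'.

If not (x^2 = 16), then not (x = 4).


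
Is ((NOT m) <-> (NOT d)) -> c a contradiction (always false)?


Truth table over {c, d, m}:
c | d | m | φ
-------------
F | F | F | F
T | F | F | T
F | T | F | T
T | T | F | T
F | F | T | T
T | F | T | T
F | T | T | F
T | T | T | T
Satisfying assignment at row 2: c=T, d=F, m=F gives T.

No, it is not a contradiction.


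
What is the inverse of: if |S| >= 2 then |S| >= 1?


The inverse of (P → Q) is (¬P → ¬Q). It is equivalent to the converse, not to the original.
Here P = '|S| >= 2' and Q = '|S| >= 1'.

If not (|S| >= 2), then not (|S| >= 1).


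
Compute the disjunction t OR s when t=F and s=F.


Disjunction is false only when both operands are false.
Substitute: t=F, s=F.
F OR F evaluates to F.

F


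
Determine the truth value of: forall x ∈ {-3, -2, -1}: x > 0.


Evaluate the predicate on each element: -3:False, -2:False, -1:False.
Counterexample x = -3 fails the predicate.

False


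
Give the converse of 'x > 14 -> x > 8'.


The converse of (P → Q) is (Q → P). It is not in general equivalent to the original.
Here P = 'x > 14' and Q = 'x > 8'.

If x > 8, then x > 14.


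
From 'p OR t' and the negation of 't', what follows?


Disjunctive syllogism: from (P ∨ Q) and ¬P, infer Q.
One disjunct, 't', is ruled out; the other must hold.

p


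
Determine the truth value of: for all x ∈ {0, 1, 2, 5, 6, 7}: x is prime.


Evaluate the predicate on each element: 0:F, 1:F, 2:T, 5:T, 6:F, 7:T.
Counterexample x = 0 fails the predicate.

F


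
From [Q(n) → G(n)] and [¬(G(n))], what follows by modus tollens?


Modus tollens: from (P → Q) and ¬Q, infer ¬P.
Q = 'G(n)' is denied; since P → Q, P must also fail.

Not (Q(n)).


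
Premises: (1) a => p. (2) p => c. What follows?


Hypothetical syllogism: from (P → Q) and (Q → R), infer (P → R).
Chain the two implications through the shared middle term 'p'.

a => c


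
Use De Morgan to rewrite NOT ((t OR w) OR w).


De Morgan: the negation of a disjunction is the conjunction of the negations.
Distribute NOT across OR, flipping it to AND, and negate each literal.

((NOT t) AND (NOT w)) AND (NOT w)


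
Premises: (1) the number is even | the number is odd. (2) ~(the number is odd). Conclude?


Disjunctive syllogism: from (P ∨ Q) and ¬P, infer Q.
One disjunct, 'the number is odd', is ruled out; the other must hold.

the number is even


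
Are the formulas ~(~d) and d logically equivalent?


Compare truth tables:
d | φ | ψ
---------
False | False | False
True | True | True
The columns φ and ψ agree on every row.

Yes, they are logically equivalent.


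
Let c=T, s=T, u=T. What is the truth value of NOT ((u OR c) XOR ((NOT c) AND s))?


Substitute c=T, s=T, u=T:
u OR c = T OR T = T
NOT c = F
(NOT c) AND s = F AND T = F
(u OR c) XOR ((NOT c) AND s) = T XOR F = T
NOT ((u OR c) XOR ((NOT c) AND s)) = F

F


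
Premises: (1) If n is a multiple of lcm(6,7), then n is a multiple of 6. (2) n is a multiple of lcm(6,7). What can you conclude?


Modus ponens: from (P → Q) and P, infer Q.
P = 'n is a multiple of lcm(6,7)' is asserted, and P → Q holds, so Q follows.

n is a multiple of 6.


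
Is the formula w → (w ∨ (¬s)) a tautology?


Build the truth table over {s, w}:
s | w | φ
---------
F | F | T
T | F | T
F | T | T
T | T | T
Every row evaluates to true.

Yes, it is a tautology.


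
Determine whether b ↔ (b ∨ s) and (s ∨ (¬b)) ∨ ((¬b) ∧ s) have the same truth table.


Compare truth tables:
b | s | φ | ψ
-------------
F | F | T | T
T | F | T | F
F | T | F | T
T | T | T | T
They differ at row 2 (b=T, s=F): φ=T but ψ=F.

No, they are not logically equivalent.


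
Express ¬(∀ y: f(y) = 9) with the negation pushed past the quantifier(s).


¬(∀ x: φ) = ∃ x: ¬φ, and ¬(∃ x: φ) = ∀ x: ¬φ.
Apply to the universal statement.

∃ y: ¬(f(y) = 9)


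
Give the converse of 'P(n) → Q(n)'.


The converse of (P → Q) is (Q → P). It is not in general equivalent to the original.
Here P = 'P(n)' and Q = 'Q(n)'.

If Q(n), then P(n).


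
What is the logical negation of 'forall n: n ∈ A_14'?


¬(forall x: φ) = exists x: ¬φ, and ¬(exists x: φ) = forall x: ¬φ.
Apply to the universal statement.

exists n: ~(n ∈ A_14)


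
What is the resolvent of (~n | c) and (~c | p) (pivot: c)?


The clauses contain complementary literals c and ~c.
Resolution eliminates this pair and disjoins the remaining literals (merging duplicates).

(~n | p)


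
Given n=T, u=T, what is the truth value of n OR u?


Disjunction is false only when both operands are false.
Substitute: n=T, u=T.
T OR T evaluates to T.

T


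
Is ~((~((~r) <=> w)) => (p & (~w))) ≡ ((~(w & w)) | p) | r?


Compare truth tables:
p | r | w | φ | ψ
-----------------
False | False | False | True | True
True | False | False | False | True
False | True | False | False | True
True | True | False | False | True
False | False | True | False | False
True | False | True | False | True
False | True | True | True | True
True | True | True | True | True
They differ at row 2 (p=True, r=False, w=False): φ=False but ψ=True.

No, they are not logically equivalent.


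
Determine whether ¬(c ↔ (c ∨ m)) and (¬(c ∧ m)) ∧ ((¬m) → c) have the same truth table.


Compare truth tables:
c | m | φ | ψ
-------------
F | F | F | F
T | F | F | T
F | T | T | T
T | T | F | F
They differ at row 2 (c=T, m=F): φ=F but ψ=T.

No, they are not logically equivalent.


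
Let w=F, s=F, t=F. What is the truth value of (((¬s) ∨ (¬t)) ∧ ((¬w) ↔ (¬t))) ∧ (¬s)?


Substitute w=F, s=F, t=F:
¬s = T
¬t = T
(¬s) ∨ (¬t) = T ∨ T = T
¬w = T
¬t = T
(¬w) ↔ (¬t) = T ↔ T = T
((¬s) ∨ (¬t)) ∧ ((¬w) ↔ (¬t)) = T ∧ T = T
¬s = T
(((¬s) ∨ (¬t)) ∧ ((¬w) ↔ (¬t))) ∧ (¬s) = T ∧ T = T

T


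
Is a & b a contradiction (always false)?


Truth table over {a, b}:
a | b | φ
---------
False | False | False
True | False | False
False | True | False
True | True | True
Satisfying assignment at row 4: a=True, b=True gives True.

No, it is not a contradiction.


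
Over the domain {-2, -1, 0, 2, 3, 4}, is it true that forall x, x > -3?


Evaluate the predicate on each element: -2:True, -1:True, 0:True, 2:True, 3:True, 4:True.
Every element satisfies the predicate.

True


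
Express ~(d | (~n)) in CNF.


Step 1: Apply De Morgan: ¬(d ∨ (¬n)) = ¬d ∧ ¬(¬n).
Step 2: Eliminate any double negations (¬¬X = X).

(~d) & n


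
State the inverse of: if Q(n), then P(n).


The inverse of (P → Q) is (¬P → ¬Q). It is equivalent to the converse, not to the original.
Here P = 'Q(n)' and Q = 'P(n)'.

If not (Q(n)), then not (P(n)).


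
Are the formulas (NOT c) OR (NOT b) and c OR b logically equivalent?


Compare truth tables:
b | c | φ | ψ
-------------
F | F | T | F
T | F | T | T
F | T | T | T
T | T | F | T
They differ at row 1 (b=F, c=F): φ=T but ψ=F.

No, they are not logically equivalent.


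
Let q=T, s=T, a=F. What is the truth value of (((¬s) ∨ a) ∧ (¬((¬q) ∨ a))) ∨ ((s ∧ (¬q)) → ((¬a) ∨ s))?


Substitute q=T, s=T, a=F:
… (earlier sub-steps elided)
¬q = F
(¬q) ∨ a = F ∨ F = F
¬((¬q) ∨ a) = T
((¬s) ∨ a) ∧ (¬((¬q) ∨ a)) = F ∧ T = F
¬q = F
s ∧ (¬q) = T ∧ F = F
¬a = T
(¬a) ∨ s = T ∨ T = T
(s ∧ (¬q)) → ((¬a) ∨ s) = F → T = T
(((¬s) ∨ a) ∧ (¬((¬q) ∨ a))) ∨ ((s ∧ (¬q)) → ((¬a) ∨ s)) = F ∨ T = T

T


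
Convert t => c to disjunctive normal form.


Step 1: Rewrite t → c as ¬t ∨ c.

(~t) | c


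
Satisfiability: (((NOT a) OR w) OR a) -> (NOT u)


Search for a satisfying assignment over {a, u, w}.
Try a=F, u=F, w=F: the formula evaluates to T.
A satisfying assignment exists.

Satisfiable.


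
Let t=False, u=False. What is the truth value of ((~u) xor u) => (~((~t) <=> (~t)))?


Substitute t=False, u=False:
~u = True
(~u) xor u = True xor False = True
~t = True
~t = True
(~t) <=> (~t) = True <=> True = True
~((~t) <=> (~t)) = False
((~u) xor u) => (~((~t) <=> (~t))) = True => False = False

False


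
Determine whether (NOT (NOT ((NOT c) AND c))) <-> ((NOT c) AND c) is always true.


Build the truth table over {c}:
c | φ
-----
F | T
T | T
Every row evaluates to true.

Yes, it is a tautology.


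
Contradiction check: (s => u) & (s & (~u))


Truth table over {s, u}:
s | u | φ
---------
False | False | False
True | False | False
False | True | False
True | True | False
Every row is false.

Yes, it is a contradiction.


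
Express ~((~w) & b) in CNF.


Step 1: Apply De Morgan: ¬((¬w) ∧ b) = ¬(¬w) ∨ ¬b.
Step 2: Eliminate any double negations (¬¬X = X).

w | (~b)


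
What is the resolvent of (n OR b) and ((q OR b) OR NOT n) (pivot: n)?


The clauses contain complementary literals n and NOTn.
Resolution eliminates this pair and disjoins the remaining literals (merging duplicates).

(b OR q)


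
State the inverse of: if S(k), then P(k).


The inverse of (P → Q) is (¬P → ¬Q). It is equivalent to the converse, not to the original.
Here P = 'S(k)' and Q = 'P(k)'.

If not (S(k)), then not (P(k)).


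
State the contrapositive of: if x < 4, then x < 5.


The contrapositive of (P → Q) is (¬Q → ¬P); it is logically equivalent to the original.
Here P = 'x < 4' and Q = 'x < 5'.

If not (x < 5), then not (x < 4).


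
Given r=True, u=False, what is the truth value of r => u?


Implication is false only when antecedent is true and consequent is false.
Substitute: r=True, u=False.
True => False evaluates to False.

False


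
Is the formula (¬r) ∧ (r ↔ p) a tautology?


Build the truth table over {p, r}:
p | r | φ
---------
F | F | T
T | F | F
F | T | F
T | T | F
Counterexample at row 2: with p=T, r=F, the formula is F.

No, it is not a tautology.


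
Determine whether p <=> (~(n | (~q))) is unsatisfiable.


Truth table over {n, p, q}:
n | p | q | φ
-------------
False | False | False | True
True | False | False | True
False | True | False | False
True | True | False | False
False | False | True | False
True | False | True | True
False | True | True | True
True | True | True | False
Satisfying assignment at row 1: n=False, p=False, q=False gives True.

No, it is not a contradiction.


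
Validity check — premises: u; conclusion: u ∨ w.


This matches the form of disjunction introduction: the conclusion follows in every model of the premises.

Valid.


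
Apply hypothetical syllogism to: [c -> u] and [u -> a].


Hypothetical syllogism: from (P → Q) and (Q → R), infer (P → R).
Chain the two implications through the shared middle term 'u'.

c -> a


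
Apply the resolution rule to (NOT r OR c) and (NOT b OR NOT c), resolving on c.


The clauses contain complementary literals c and NOTc.
Resolution eliminates this pair and disjoins the remaining literals (merging duplicates).

(NOT r OR NOT b)


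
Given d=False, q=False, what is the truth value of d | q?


Disjunction is false only when both operands are false.
Substitute: d=False, q=False.
False | False evaluates to False.

False


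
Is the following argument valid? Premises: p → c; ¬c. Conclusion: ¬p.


This matches the form of modus tollens: the conclusion follows in every model of the premises.

Valid.


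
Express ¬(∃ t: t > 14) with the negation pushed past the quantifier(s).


¬(∀ x: φ) = ∃ x: ¬φ, and ¬(∃ x: φ) = ∀ x: ¬φ.
Apply to the existential statement.

∀ t: ¬(t > 14)


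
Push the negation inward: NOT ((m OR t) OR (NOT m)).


De Morgan: the negation of a disjunction is the conjunction of the negations.
Distribute NOT across OR, flipping it to AND, and negate each literal.

((NOT m) AND (NOT t)) AND m


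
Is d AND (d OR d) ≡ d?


Compare truth tables:
d | φ | ψ
---------
F | F | F
T | T | T
The columns φ and ψ agree on every row.

Yes, they are logically equivalent.


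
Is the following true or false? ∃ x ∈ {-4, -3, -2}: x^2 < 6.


Evaluate the predicate on each element: -4:F, -3:F, -2:T.
Witness x = -2 satisfies the predicate.

T


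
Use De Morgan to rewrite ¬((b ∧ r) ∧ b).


De Morgan: the negation of a conjunction is the disjunction of the negations.
Distribute ¬ across ∧, flipping it to ∨, and negate each literal.

((¬b) ∨ (¬r)) ∨ (¬b)


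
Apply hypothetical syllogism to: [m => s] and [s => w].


Hypothetical syllogism: from (P → Q) and (Q → R), infer (P → R).
Chain the two implications through the shared middle term 's'.

m => w


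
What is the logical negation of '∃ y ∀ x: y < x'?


Negation flips each quantifier (∀↔∃) and negates the inner predicate.
¬(∃ y ∀ x: φ) = ∀ y ∃ x: ¬φ.

∀ y ∃ x: ¬(y < x)


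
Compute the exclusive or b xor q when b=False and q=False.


Exclusive or is true when exactly one operand is true.
Substitute: b=False, q=False.
False xor False evaluates to False.

False


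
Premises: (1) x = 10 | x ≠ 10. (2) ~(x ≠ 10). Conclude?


Disjunctive syllogism: from (P ∨ Q) and ¬P, infer Q.
One disjunct, 'x ≠ 10', is ruled out; the other must hold.

x = 10


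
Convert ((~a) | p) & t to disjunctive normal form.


Step 1: Distribute ∧ over ∨: ((¬a) ∨ p) ∧ t = ((¬a) ∧ t) ∨ (p ∧ t).

((~a) & t) | (p & t)


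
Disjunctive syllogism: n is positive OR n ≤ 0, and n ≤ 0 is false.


Disjunctive syllogism: from (P ∨ Q) and ¬P, infer Q.
One disjunct, 'n ≤ 0', is ruled out; the other must hold.

n is positive


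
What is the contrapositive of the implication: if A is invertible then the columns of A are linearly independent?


The contrapositive of (P → Q) is (¬Q → ¬P); it is logically equivalent to the original.
Here P = 'A is invertible' and Q = 'the columns of A are linearly independent'.

If not (the columns of A are linearly independent), then not (A is invertible).


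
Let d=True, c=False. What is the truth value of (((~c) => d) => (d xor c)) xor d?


Substitute d=True, c=False:
~c = True
(~c) => d = True => True = True
d xor c = True xor False = True
((~c) => d) => (d xor c) = True => True = True
(((~c) => d) => (d xor c)) xor d = True xor True = False

False


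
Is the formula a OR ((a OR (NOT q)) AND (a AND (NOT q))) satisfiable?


Search for a satisfying assignment over {a, q}.
Try a=T, q=F: the formula evaluates to T.
A satisfying assignment exists.

Satisfiable.


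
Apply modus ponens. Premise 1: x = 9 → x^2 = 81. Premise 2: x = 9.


Modus ponens: from (P → Q) and P, infer Q.
P = 'x = 9' is asserted, and P → Q holds, so Q follows.

x^2 = 81.


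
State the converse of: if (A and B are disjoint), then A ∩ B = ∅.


The converse of (P → Q) is (Q → P). It is not in general equivalent to the original.
Here P = '(A and B are disjoint)' and Q = 'A ∩ B = ∅'.

If A ∩ B = ∅, then (A and B are disjoint).


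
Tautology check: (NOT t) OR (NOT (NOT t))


Build the truth table over {t}:
t | φ
-----
F | T
T | T
Every row evaluates to true.

Yes, it is a tautology.


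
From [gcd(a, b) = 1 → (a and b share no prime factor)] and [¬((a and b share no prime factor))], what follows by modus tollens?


Modus tollens: from (P → Q) and ¬Q, infer ¬P.
Q = '(a and b share no prime factor)' is denied; since P → Q, P must also fail.

Not (gcd(a, b) = 1).


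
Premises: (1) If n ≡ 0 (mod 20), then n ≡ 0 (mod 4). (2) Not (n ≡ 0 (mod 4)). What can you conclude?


Modus tollens: from (P → Q) and ¬Q, infer ¬P.
Q = 'n ≡ 0 (mod 4)' is denied; since P → Q, P must also fail.

Not (n ≡ 0 (mod 20)).


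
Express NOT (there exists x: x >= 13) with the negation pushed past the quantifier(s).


¬(for all x: φ) = there exists x: ¬φ, and ¬(there exists x: φ) = for all x: ¬φ.
Apply to the existential statement.

for all x: NOT(x >= 13)


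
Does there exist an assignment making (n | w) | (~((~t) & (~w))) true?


Search for a satisfying assignment over {n, t, w}.
Try n=True, t=False, w=False: the formula evaluates to True.
A satisfying assignment exists.

Satisfiable.


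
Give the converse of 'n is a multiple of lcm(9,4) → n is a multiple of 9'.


The converse of (P → Q) is (Q → P). It is not in general equivalent to the original.
Here P = 'n is a multiple of lcm(9,4)' and Q = 'n is a multiple of 9'.

If n is a multiple of 9, then n is a multiple of lcm(9,4).


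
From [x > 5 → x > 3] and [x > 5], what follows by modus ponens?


Modus ponens: from (P → Q) and P, infer Q.
P = 'x > 5' is asserted, and P → Q holds, so Q follows.

x > 3.


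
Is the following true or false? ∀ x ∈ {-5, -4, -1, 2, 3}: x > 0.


Evaluate the predicate on each element: -5:F, -4:F, -1:F, 2:T, 3:T.
Counterexample x = -5 fails the predicate.

F


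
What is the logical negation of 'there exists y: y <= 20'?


¬(for all x: φ) = there exists x: ¬φ, and ¬(there exists x: φ) = for all x: ¬φ.
Apply to the existential statement.

for all y: NOT(y <= 20)


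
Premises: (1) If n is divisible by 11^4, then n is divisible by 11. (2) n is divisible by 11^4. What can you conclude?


Modus ponens: from (P → Q) and P, infer Q.
P = 'n is divisible by 11^4' is asserted, and P → Q holds, so Q follows.

n is divisible by 11.


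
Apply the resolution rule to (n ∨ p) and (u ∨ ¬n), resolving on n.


The clauses contain complementary literals n and ¬n.
Resolution eliminates this pair and disjoins the remaining literals (merging duplicates).

(p ∨ u)


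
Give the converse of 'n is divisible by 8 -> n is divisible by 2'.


The converse of (P → Q) is (Q → P). It is not in general equivalent to the original.
Here P = 'n is divisible by 8' and Q = 'n is divisible by 2'.

If n is divisible by 2, then n is divisible by 8.


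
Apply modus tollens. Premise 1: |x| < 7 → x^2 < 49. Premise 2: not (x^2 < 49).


Modus tollens: from (P → Q) and ¬Q, infer ¬P.
Q = 'x^2 < 49' is denied; since P → Q, P must also fail.

Not (|x| < 7).


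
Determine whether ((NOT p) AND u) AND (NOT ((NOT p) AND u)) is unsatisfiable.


Truth table over {p, u}:
p | u | φ
---------
F | F | F
T | F | F
F | T | F
T | T | F
Every row is false.

Yes, it is a contradiction.


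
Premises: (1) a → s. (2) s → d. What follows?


Hypothetical syllogism: from (P → Q) and (Q → R), infer (P → R).
Chain the two implications through the shared middle term 's'.

a → d


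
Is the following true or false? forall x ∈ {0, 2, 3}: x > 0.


Evaluate the predicate on each element: 0:False, 2:True, 3:True.
Counterexample x = 0 fails the predicate.

False


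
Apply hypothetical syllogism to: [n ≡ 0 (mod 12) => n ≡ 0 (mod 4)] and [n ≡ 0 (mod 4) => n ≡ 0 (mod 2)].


Hypothetical syllogism: from (P → Q) and (Q → R), infer (P → R).
Chain the two implications through the shared middle term 'n ≡ 0 (mod 4)'.

n ≡ 0 (mod 12) => n ≡ 0 (mod 2)


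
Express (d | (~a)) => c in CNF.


Step 1: Rewrite as ¬(d ∨ (¬a)) ∨ c = (¬d ∧ ¬(¬a)) ∨ c.
Step 2: Distribute ∨ over ∧.
Step 3: Eliminate any double negations (¬¬X = X).

((~d) | c) & (a | c)


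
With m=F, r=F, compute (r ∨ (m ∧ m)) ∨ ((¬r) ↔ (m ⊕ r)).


Substitute m=F, r=F:
m ∧ m = F ∧ F = F
r ∨ (m ∧ m) = F ∨ F = F
¬r = T
m ⊕ r = F ⊕ F = F
(¬r) ↔ (m ⊕ r) = T ↔ F = F
(r ∨ (m ∧ m)) ∨ ((¬r) ↔ (m ⊕ r)) = F ∨ F = F

F


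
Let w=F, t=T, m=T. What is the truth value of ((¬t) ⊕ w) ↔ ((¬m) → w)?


Substitute w=F, t=T, m=T:
¬t = F
(¬t) ⊕ w = F ⊕ F = F
¬m = F
(¬m) → w = F → F = T
((¬t) ⊕ w) ↔ ((¬m) → w) = F ↔ T = F

F


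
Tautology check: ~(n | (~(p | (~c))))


Build the truth table over {c, n, p}:
c | n | p | φ
-------------
False | False | False | True
True | False | False | False
False | True | False | False
True | True | False | False
False | False | True | True
True | False | True | True
False | True | True | False
True | True | True | False
Counterexample at row 2: with c=True, n=False, p=False, the formula is False.

No, it is not a tautology.


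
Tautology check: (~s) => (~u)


Build the truth table over {s, u}:
s | u | φ
---------
False | False | True
True | False | True
False | True | False
True | True | True
Counterexample at row 3: with s=False, u=True, the formula is False.

No, it is not a tautology.


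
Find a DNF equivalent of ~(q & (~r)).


Step 1: Apply De Morgan: ¬(q ∧ (¬r)) = ¬q ∨ ¬(¬r).
Step 2: Eliminate any double negations (¬¬X = X).

(~q) | r


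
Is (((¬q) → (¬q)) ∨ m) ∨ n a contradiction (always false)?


Truth table over {m, n, q}:
m | n | q | φ
-------------
F | F | F | T
T | F | F | T
F | T | F | T
T | T | F | T
F | F | T | T
T | F | T | T
F | T | T | T
T | T | T | T
Satisfying assignment at row 1: m=F, n=F, q=F gives T.

No, it is not a contradiction.


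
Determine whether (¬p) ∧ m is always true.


Build the truth table over {m, p}:
m | p | φ
---------
F | F | F
T | F | T
F | T | F
T | T | F
Counterexample at row 1: with m=F, p=F, the formula is F.

No, it is not a tautology.


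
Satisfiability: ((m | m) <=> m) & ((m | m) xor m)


Check all 2 assignments over {m}:
m | φ
-----
False | False
True | False
No assignment makes the formula true.

Unsatisfiable.


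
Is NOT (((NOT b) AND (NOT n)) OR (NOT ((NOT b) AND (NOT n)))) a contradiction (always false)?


Truth table over {b, n}:
b | n | φ
---------
F | F | F
T | F | F
F | T | F
T | T | F
Every row is false.

Yes, it is a contradiction.


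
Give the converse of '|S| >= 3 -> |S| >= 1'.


The converse of (P → Q) is (Q → P). It is not in general equivalent to the original.
Here P = '|S| >= 3' and Q = '|S| >= 1'.

If |S| >= 1, then |S| >= 3.


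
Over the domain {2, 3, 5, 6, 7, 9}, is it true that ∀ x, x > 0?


Evaluate the predicate on each element: 2:T, 3:T, 5:T, 6:T, 7:T, 9:T.
Every element satisfies the predicate.

T


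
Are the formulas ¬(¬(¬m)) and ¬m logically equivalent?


Compare truth tables:
m | φ | ψ
---------
F | T | T
T | F | F
The columns φ and ψ agree on every row.

Yes, they are logically equivalent.


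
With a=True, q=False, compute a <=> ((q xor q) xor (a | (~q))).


Substitute a=True, q=False:
q xor q = False xor False = False
~q = True
a | (~q) = True | True = True
(q xor q) xor (a | (~q)) = False xor True = True
a <=> ((q xor q) xor (a | (~q))) = True <=> True = True

True


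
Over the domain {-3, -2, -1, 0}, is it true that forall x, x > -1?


Evaluate the predicate on each element: -3:False, -2:False, -1:False, 0:True.
Counterexample x = -3 fails the predicate.

False


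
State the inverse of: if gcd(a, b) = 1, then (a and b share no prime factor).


The inverse of (P → Q) is (¬P → ¬Q). It is equivalent to the converse, not to the original.
Here P = 'gcd(a, b) = 1' and Q = '(a and b share no prime factor)'.

If not (gcd(a, b) = 1), then not ((a and b share no prime factor)).


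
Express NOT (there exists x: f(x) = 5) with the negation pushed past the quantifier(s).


¬(for all x: φ) = there exists x: ¬φ, and ¬(there exists x: φ) = for all x: ¬φ.
Apply to the existential statement.

for all x: NOT(f(x) = 5)


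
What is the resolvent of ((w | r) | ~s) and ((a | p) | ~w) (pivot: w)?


The clauses contain complementary literals w and ~w.
Resolution eliminates this pair and disjoins the remaining literals (merging duplicates).

(((r | ~s) | p) | a)


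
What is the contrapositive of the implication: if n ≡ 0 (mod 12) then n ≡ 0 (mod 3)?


The contrapositive of (P → Q) is (¬Q → ¬P); it is logically equivalent to the original.
Here P = 'n ≡ 0 (mod 12)' and Q = 'n ≡ 0 (mod 3)'.

If not (n ≡ 0 (mod 3)), then not (n ≡ 0 (mod 12)).


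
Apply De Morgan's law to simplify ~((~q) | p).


De Morgan: the negation of a disjunction is the conjunction of the negations.
Distribute ~ across |, flipping it to &, and negate each literal.

q & (~p)


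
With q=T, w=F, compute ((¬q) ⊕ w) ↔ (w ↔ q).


Substitute q=T, w=F:
¬q = F
(¬q) ⊕ w = F ⊕ F = F
w ↔ q = F ↔ T = F
((¬q) ⊕ w) ↔ (w ↔ q) = F ↔ F = T

T


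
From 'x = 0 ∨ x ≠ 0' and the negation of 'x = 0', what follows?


Disjunctive syllogism: from (P ∨ Q) and ¬P, infer Q.
One disjunct, 'x = 0', is ruled out; the other must hold.

x ≠ 0


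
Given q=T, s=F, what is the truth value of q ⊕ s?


Exclusive or is true when exactly one operand is true.
Substitute: q=T, s=F.
T ⊕ F evaluates to T.

T


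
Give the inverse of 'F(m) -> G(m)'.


The inverse of (P → Q) is (¬P → ¬Q). It is equivalent to the converse, not to the original.
Here P = 'F(m)' and Q = 'G(m)'.

If not (F(m)), then not (G(m)).


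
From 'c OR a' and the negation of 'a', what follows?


Disjunctive syllogism: from (P ∨ Q) and ¬P, infer Q.
One disjunct, 'a', is ruled out; the other must hold.

c


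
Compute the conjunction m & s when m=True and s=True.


Conjunction is true only when both operands are true.
Substitute: m=True, s=True.
True & True evaluates to True.

True


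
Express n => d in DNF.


Step 1: Rewrite n → d as ¬n ∨ d.

(~n) | d


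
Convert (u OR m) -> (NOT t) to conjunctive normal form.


Step 1: Rewrite as ¬(u ∨ m) ∨ (¬t) = (¬u ∧ ¬m) ∨ (¬t).
Step 2: Distribute ∨ over ∧.

((NOT u) OR (NOT t)) AND ((NOT m) OR (NOT t))


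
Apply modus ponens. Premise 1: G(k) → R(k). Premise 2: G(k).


Modus ponens: from (P → Q) and P, infer Q.
P = 'G(k)' is asserted, and P → Q holds, so Q follows.

R(k).


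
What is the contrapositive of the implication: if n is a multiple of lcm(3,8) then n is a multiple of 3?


The contrapositive of (P → Q) is (¬Q → ¬P); it is logically equivalent to the original.
Here P = 'n is a multiple of lcm(3,8)' and Q = 'n is a multiple of 3'.

If not (n is a multiple of 3), then not (n is a multiple of lcm(3,8)).


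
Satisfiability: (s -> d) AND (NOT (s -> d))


Check all 4 assignments over {d, s}:
d | s | φ
---------
F | F | F
T | F | F
F | T | F
T | T | F
No assignment makes the formula true.

Unsatisfiable.


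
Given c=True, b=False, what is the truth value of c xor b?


Exclusive or is true when exactly one operand is true.
Substitute: c=True, b=False.
True xor False evaluates to True.

True


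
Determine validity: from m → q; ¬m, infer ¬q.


This is denying the antecedent (fallacy). There exist truth assignments where the premises are all true but the conclusion is false.

Invalid.


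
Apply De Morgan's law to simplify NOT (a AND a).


De Morgan: the negation of a conjunction is the disjunction of the negations.
Distribute NOT across AND, flipping it to OR, and negate each literal.

(NOT a) OR (NOT a)


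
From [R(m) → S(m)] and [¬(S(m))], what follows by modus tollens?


Modus tollens: from (P → Q) and ¬Q, infer ¬P.
Q = 'S(m)' is denied; since P → Q, P must also fail.

Not (R(m)).


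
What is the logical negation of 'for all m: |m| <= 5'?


¬(for all x: φ) = there exists x: ¬φ, and ¬(there exists x: φ) = for all x: ¬φ.
Apply to the universal statement.

there exists m: NOT(|m| <= 5)


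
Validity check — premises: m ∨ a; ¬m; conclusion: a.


This matches the form of disjunctive syllogism: the conclusion follows in every model of the premises.

Valid.


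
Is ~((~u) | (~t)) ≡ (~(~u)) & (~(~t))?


Compare truth tables:
t | u | φ | ψ
-------------
False | False | False | False
True | False | False | False
False | True | False | False
True | True | True | True
The columns φ and ψ agree on every row.

Yes, they are logically equivalent.


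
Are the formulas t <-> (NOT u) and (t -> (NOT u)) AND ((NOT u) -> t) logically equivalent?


Compare truth tables:
t | u | φ | ψ
-------------
F | F | F | F
T | F | T | T
F | T | T | T
T | T | F | F
The columns φ and ψ agree on every row.

Yes, they are logically equivalent.


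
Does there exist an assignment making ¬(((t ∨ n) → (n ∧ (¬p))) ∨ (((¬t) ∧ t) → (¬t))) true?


Check all 8 assignments over {n, p, t}:
n | p | t | φ
-------------
F | F | F | F
T | F | F | F
F | T | F | F
T | T | F | F
F | F | T | F
T | F | T | F
F | T | T | F
T | T | T | F
No assignment makes the formula true.

Unsatisfiable.


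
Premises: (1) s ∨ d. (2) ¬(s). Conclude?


Disjunctive syllogism: from (P ∨ Q) and ¬P, infer Q.
One disjunct, 's', is ruled out; the other must hold.

d


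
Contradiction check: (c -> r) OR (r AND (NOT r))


Truth table over {c, r}:
c | r | φ
---------
F | F | T
T | F | F
F | T | T
T | T | T
Satisfying assignment at row 1: c=F, r=F gives T.

No, it is not a contradiction.


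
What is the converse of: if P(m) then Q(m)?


The converse of (P → Q) is (Q → P). It is not in general equivalent to the original.
Here P = 'P(m)' and Q = 'Q(m)'.

If Q(m), then P(m).


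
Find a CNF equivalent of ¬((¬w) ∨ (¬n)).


Step 1: Apply De Morgan: ¬((¬w) ∨ (¬n)) = ¬(¬w) ∧ ¬(¬n).
Step 2: Eliminate any double negations (¬¬X = X).

w ∧ n


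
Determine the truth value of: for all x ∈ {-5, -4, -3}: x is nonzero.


Evaluate the predicate on each element: -5:T, -4:T, -3:T.
Every element satisfies the predicate.

T


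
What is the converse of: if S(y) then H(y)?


The converse of (P → Q) is (Q → P). It is not in general equivalent to the original.
Here P = 'S(y)' and Q = 'H(y)'.

If H(y), then S(y).


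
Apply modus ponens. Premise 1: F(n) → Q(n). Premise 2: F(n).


Modus ponens: from (P → Q) and P, infer Q.
P = 'F(n)' is asserted, and P → Q holds, so Q follows.

Q(n).


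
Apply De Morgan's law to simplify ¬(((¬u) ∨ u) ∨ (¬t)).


De Morgan: the negation of a disjunction is the conjunction of the negations.
Distribute ¬ across ∨, flipping it to ∧, and negate each literal.

(u ∧ (¬u)) ∧ t


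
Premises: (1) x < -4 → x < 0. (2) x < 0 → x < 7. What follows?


Hypothetical syllogism: from (P → Q) and (Q → R), infer (P → R).
Chain the two implications through the shared middle term 'x < 0'.

x < -4 → x < 7


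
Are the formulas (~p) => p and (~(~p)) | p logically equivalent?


Compare truth tables:
p | φ | ψ
---------
False | False | False
True | True | True
The columns φ and ψ agree on every row.

Yes, they are logically equivalent.


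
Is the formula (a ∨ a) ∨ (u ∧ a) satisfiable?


Search for a satisfying assignment over {a, u}.
Try a=T, u=F: the formula evaluates to T.
A satisfying assignment exists.

Satisfiable.


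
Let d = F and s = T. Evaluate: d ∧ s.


Conjunction is true only when both operands are true.
Substitute: d=F, s=T.
F ∧ T evaluates to F.

F


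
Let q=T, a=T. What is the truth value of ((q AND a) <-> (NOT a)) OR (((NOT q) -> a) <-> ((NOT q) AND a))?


Substitute q=T, a=T:
q AND a = T AND T = T
NOT a = F
(q AND a) <-> (NOT a) = T <-> F = F
NOT q = F
(NOT q) -> a = F -> T = T
NOT q = F
(NOT q) AND a = F AND T = F
((NOT q) -> a) <-> ((NOT q) AND a) = T <-> F = F
((q AND a) <-> (NOT a)) OR (((NOT q) -> a) <-> ((NOT q) AND a)) = F OR F = F

F


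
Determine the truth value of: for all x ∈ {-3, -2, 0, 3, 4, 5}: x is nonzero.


Evaluate the predicate on each element: -3:T, -2:T, 0:F, 3:T, 4:T, 5:T.
Counterexample x = 0 fails the predicate.

F


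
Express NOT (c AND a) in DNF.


Step 1: Apply De Morgan: ¬(c ∧ a) = ¬c ∨ ¬a.

(NOT c) OR (NOT a)


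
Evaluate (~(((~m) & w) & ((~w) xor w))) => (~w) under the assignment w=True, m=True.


Substitute w=True, m=True:
~m = False
(~m) & w = False & True = False
~w = False
(~w) xor w = False xor True = True
((~m) & w) & ((~w) xor w) = False & True = False
~(((~m) & w) & ((~w) xor w)) = True
~w = False
(~(((~m) & w) & ((~w) xor w))) => (~w) = True => False = False

False


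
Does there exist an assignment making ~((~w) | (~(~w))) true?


Check all 2 assignments over {w}:
w | φ
-----
False | False
True | False
No assignment makes the formula true.

Unsatisfiable.


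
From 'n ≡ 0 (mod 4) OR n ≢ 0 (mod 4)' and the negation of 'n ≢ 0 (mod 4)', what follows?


Disjunctive syllogism: from (P ∨ Q) and ¬P, infer Q.
One disjunct, 'n ≢ 0 (mod 4)', is ruled out; the other must hold.

n ≡ 0 (mod 4)


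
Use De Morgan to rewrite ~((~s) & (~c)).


De Morgan: the negation of a conjunction is the disjunction of the negations.
Distribute ~ across &, flipping it to |, and negate each literal.

s | c


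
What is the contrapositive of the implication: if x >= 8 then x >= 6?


The contrapositive of (P → Q) is (¬Q → ¬P); it is logically equivalent to the original.
Here P = 'x >= 8' and Q = 'x >= 6'.

If not (x >= 6), then not (x >= 8).


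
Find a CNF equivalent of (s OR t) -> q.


Step 1: Rewrite as ¬(s ∨ t) ∨ q = (¬s ∧ ¬t) ∨ q.
Step 2: Distribute ∨ over ∧.

((NOT s) OR q) AND ((NOT t) OR q)


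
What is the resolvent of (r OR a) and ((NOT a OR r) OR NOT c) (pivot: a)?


The clauses contain complementary literals a and NOTa.
Resolution eliminates this pair and disjoins the remaining literals (merging duplicates).

(r OR NOT c)
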